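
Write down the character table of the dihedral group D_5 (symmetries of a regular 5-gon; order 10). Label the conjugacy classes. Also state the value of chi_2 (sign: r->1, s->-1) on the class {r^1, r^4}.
Conjugacy classes: {e} of size 1, {r^1, r^4} of size 2, {r^2, r^3} of size 2, {s, sr, ..., sr^4} of size 5.
Character table:
  irrep \ class              {e} (size 1)  {r^1, r^4} (size 2)  {r^2, r^3} (size 2)  {s, sr, ..., sr^4} (size 5)
  chi_1 (triv)               1             1                    1                    1                          
  chi_2 (sign: r->1, s->-1)  1             1                    1                    -1                         
  chi_3 (2d, j=1)            2             -1/2 + sqrt(5)/2     -sqrt(5)/2 - 1/2     0                          
  chi_4 (2d, j=2)            2             -sqrt(5)/2 - 1/2     -1/2 + sqrt(5)/2     0                          

Spot check: chi_2 (sign: r->1, s->-1) on {r^1, r^4} = 1.

Argument: D_5 has order 2*5 = 10 with 4 conjugacy classes, hence 4 irreducibles. Sum of squared dims 1 + 1 + 4 + 4 = 10 = |G|. Linear characters come from the abelianisation; the 2-dimensional irreps have character r^k -> 2*cos(2*pi*j*k/5), reflections -> 0.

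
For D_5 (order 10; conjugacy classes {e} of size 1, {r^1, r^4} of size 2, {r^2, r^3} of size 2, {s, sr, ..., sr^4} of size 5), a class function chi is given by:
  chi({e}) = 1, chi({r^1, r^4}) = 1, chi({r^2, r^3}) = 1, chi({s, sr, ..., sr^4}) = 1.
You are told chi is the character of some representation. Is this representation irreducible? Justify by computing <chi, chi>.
Irreducible: <chi, chi> = 1.

Working: <chi, chi> = (1/|G|) sum_C |C| * |chi(C)|^2 = (1/10)[1*|1|^2 + 2*|1|^2 + 2*|1|^2 + 5*|1|^2]
  = (1/10)[(1) + (2) + (2) + (5)] = 10/10 = 1.
A character is irreducible iff <chi, chi> = 1, so this representation is irreducible.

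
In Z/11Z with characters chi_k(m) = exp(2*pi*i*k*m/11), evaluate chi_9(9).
chi_9(9) = zeta_11^81 = exp(8*I*pi/11)

Solution. chi_9(9) = zeta_11^(9*9) = zeta_11^81. Since zeta_11^11 = 1, this equals zeta_11^4 = exp(2*pi*i*4/11) = exp(8*I*pi/11).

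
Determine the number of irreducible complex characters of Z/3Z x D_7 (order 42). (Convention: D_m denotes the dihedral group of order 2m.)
15

Argument: The number of irreducible complex representations of a finite group equals its number of conjugacy classes. For a direct product, #classes(G x H) = #classes(G) * #classes(H). Z/3Z has 3 classes (abelian), D_7 has 5 classes, so 3 * 5 = 15, so Z/3Z x D_7 (order 42) has exactly 15 irreducible complex representations.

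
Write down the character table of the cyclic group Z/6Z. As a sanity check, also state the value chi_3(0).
Character table of Z/6Z (irreps indexed chi_0,...,chi_5 with chi_k(m) = zeta_6^(k*m), zeta_6 = exp(2*pi*i/6)):
  irrep \ class  {0} (size 1)  {1} (size 1)    {2} (size 1)    {3} (size 1)  {4} (size 1)    {5} (size 1)  
  chi_0          1             1               1               1             1               1             
  chi_1          1             exp(I*pi/3)     exp(2*I*pi/3)   -1            exp(-2*I*pi/3)  exp(-I*pi/3)  
  chi_2          1             exp(2*I*pi/3)   exp(-2*I*pi/3)  1             exp(2*I*pi/3)   exp(-2*I*pi/3)
  chi_3          1             -1              1               -1            1               -1            
  chi_4          1             exp(-2*I*pi/3)  exp(2*I*pi/3)   1             exp(-2*I*pi/3)  exp(2*I*pi/3) 
  chi_5          1             exp(-I*pi/3)    exp(-2*I*pi/3)  -1            exp(2*I*pi/3)   exp(I*pi/3)   

Spot check: chi_3(0) = zeta_6^(3*0) = zeta_6^0 = 1.

Justification: Z/6Z is abelian, so all 6 irreducible complex representations are 1-dimensional. They are given by chi_k(m) = zeta_6^(k*m) for k = 0,...,5. Row orthogonality: sum_m chi_k(m) conj(chi_l(m)) = 6 * [k = l].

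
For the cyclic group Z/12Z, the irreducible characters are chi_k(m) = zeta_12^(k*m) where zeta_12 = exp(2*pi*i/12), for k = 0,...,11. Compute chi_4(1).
chi_4(1) = zeta_12^4 = exp(2*I*pi/3)

Reasoning: chi_4(1) = zeta_12^(4*1) = zeta_12^4. Since zeta_12^12 = 1, this equals zeta_12^4 = exp(2*pi*i*4/12) = exp(2*I*pi/3).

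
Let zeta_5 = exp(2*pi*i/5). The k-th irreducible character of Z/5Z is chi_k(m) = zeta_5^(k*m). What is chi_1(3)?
chi_1(3) = zeta_5^3 = exp(-4*I*pi/5)

Working: chi_1(3) = zeta_5^(1*3) = zeta_5^3. Since zeta_5^5 = 1, this equals zeta_5^3 = exp(2*pi*i*3/5) = exp(-4*I*pi/5).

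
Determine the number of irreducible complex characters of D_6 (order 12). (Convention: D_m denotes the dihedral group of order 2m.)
6

Argument: The number of irreducible complex representations of a finite group equals its number of conjugacy classes. D_6 has 6 conjugacy classes (n/2 + 3 for n even), so D_6 (order 12) has exactly 6 irreducible complex representations.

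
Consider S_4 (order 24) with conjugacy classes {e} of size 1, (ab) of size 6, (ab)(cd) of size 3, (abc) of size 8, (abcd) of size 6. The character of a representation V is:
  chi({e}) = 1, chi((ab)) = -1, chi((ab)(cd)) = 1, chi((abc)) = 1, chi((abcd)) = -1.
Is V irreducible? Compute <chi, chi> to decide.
Irreducible: <chi, chi> = 1.

Solution. <chi, chi> = (1/|G|) sum_C |C| * |chi(C)|^2 = (1/24)[1*|1|^2 + 6*|-1|^2 + 3*|1|^2 + 8*|1|^2 + 6*|-1|^2]
  = (1/24)[(1) + (6) + (3) + (8) + (6)] = 24/24 = 1.
A character is irreducible iff <chi, chi> = 1, so this representation is irreducible.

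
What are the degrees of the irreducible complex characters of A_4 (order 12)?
Dimensions: 1, 1, 1, 3

There are 4 irreducibles (= number of conjugacy classes). Their dimensions d_i satisfy sum d_i^2 = |G| = 12: 1 + 1 + 1 + 9 = 12.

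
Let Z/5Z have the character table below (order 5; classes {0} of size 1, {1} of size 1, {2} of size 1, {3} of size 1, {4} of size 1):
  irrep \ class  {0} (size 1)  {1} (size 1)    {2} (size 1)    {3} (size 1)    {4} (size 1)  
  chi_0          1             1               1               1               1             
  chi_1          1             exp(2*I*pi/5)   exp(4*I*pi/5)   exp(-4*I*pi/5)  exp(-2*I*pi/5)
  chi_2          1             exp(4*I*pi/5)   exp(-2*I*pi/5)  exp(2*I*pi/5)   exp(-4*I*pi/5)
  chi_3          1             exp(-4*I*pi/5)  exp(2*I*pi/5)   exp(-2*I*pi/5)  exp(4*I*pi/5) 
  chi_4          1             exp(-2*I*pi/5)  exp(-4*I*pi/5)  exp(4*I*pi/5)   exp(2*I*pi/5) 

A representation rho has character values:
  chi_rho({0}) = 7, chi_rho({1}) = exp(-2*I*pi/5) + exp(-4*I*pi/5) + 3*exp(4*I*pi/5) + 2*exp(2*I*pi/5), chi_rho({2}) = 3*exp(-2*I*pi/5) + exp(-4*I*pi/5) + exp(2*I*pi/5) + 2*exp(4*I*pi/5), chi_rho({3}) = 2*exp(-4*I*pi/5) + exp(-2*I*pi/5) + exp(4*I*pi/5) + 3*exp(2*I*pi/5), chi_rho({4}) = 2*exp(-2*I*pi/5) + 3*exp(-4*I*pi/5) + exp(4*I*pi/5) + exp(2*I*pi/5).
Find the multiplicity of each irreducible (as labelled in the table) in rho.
Multiplicities: chi_0: 0, chi_1: 2, chi_2: 3, chi_3: 1, chi_4: 1.

Proof sketch: Use <chi_rho, chi> = (1/|G|) sum_C |C| * chi_rho(C) * conj(chi(C)) with |G| = 5 for each irreducible chi in the table:
  <chi_rho, chi_0> = (1/5)[1*(7)*conj(1) + 1*(exp(-2*I*pi/5) + exp(-4*I*pi/5) + 3*exp(4*I*pi/5) + 2*exp(2*I*pi/5))*conj(1) + 1*(3*exp(-2*I*pi/5) + exp(-4*I*pi/5) + exp(2*I*pi/5) + 2*exp(4*I*pi/5))*conj(1) + 1*(2*exp(-4*I*pi/5) + exp(-2*I*pi/5) + exp(4*I*pi/5) + 3*exp(2*I*pi/5))*conj(1) + 1*(2*exp(-2*I*pi/5) + 3*exp(-4*I*pi/5) + exp(4*I*pi/5) + exp(2*I*pi/5))*conj(1)]
      = (1/5)[(7) + (exp(-2*I*pi/5) + exp(-4*I*pi/5) + 3*exp(4*I*pi/5) + 2*exp(2*I*pi/5)) + (3*exp(-2*I*pi/5) + exp(-4*I*pi/5) + exp(2*I*pi/5) + 2*exp(4*I*pi/5)) + (2*exp(-4*I*pi/5) + exp(-2*I*pi/5) + exp(4*I*pi/5) + 3*exp(2*I*pi/5)) + (2*exp(-2*I*pi/5) + 3*exp(-4*I*pi/5) + exp(4*I*pi/5) + exp(2*I*pi/5))] = 0/5 = 0
  <chi_rho, chi_1> = (1/5)[1*(7)*conj(1) + 1*(exp(-2*I*pi/5) + exp(-4*I*pi/5) + 3*exp(4*I*pi/5) + 2*exp(2*I*pi/5))*conj(exp(2*I*pi/5)) + 1*(3*exp(-2*I*pi/5) + exp(-4*I*pi/5) + exp(2*I*pi/5) + 2*exp(4*I*pi/5))*conj(exp(4*I*pi/5)) + 1*(2*exp(-4*I*pi/5) + exp(-2*I*pi/5) + exp(4*I*pi/5) + 3*exp(2*I*pi/5))*conj(exp(-4*I*pi/5)) + 1*(2*exp(-2*I*pi/5) + 3*exp(-4*I*pi/5) + exp(4*I*pi/5) + exp(2*I*pi/5))*conj(exp(-2*I*pi/5))]
      = (1/5)[(7) + (2 + exp(-4*I*pi/5) + exp(4*I*pi/5) + 3*exp(2*I*pi/5)) + (2 + exp(-2*I*pi/5) + exp(2*I*pi/5) + 3*exp(4*I*pi/5)) + (2 + 3*exp(-4*I*pi/5) + exp(-2*I*pi/5) + exp(2*I*pi/5)) + (2 + 3*exp(-2*I*pi/5) + exp(-4*I*pi/5) + exp(4*I*pi/5))] = 10/5 = 2
  <chi_rho, chi_2> = (1/5)[1*(7)*conj(1) + 1*(exp(-2*I*pi/5) + exp(-4*I*pi/5) + 3*exp(4*I*pi/5) + 2*exp(2*I*pi/5))*conj(exp(4*I*pi/5)) + 1*(3*exp(-2*I*pi/5) + exp(-4*I*pi/5) + exp(2*I*pi/5) + 2*exp(4*I*pi/5))*conj(exp(-2*I*pi/5)) + 1*(2*exp(-4*I*pi/5) + exp(-2*I*pi/5) + exp(4*I*pi/5) + 3*exp(2*I*pi/5))*conj(exp(2*I*pi/5)) + 1*(2*exp(-2*I*pi/5) + 3*exp(-4*I*pi/5) + exp(4*I*pi/5) + exp(2*I*pi/5))*conj(exp(-4*I*pi/5))]
      = (1/5)[(7) + (3 + 2*exp(-2*I*pi/5) + exp(4*I*pi/5) + exp(2*I*pi/5)) + (3 + 2*exp(-4*I*pi/5) + exp(-2*I*pi/5) + exp(4*I*pi/5)) + (3 + exp(-4*I*pi/5) + exp(2*I*pi/5) + 2*exp(4*I*pi/5)) + (3 + exp(-2*I*pi/5) + exp(-4*I*pi/5) + 2*exp(2*I*pi/5))] = 15/5 = 3
  <chi_rho, chi_3> = (1/5)[1*(7)*conj(1) + 1*(exp(-2*I*pi/5) + exp(-4*I*pi/5) + 3*exp(4*I*pi/5) + 2*exp(2*I*pi/5))*conj(exp(-4*I*pi/5)) + 1*(3*exp(-2*I*pi/5) + exp(-4*I*pi/5) + exp(2*I*pi/5) + 2*exp(4*I*pi/5))*conj(exp(2*I*pi/5)) + 1*(2*exp(-4*I*pi/5) + exp(-2*I*pi/5) + exp(4*I*pi/5) + 3*exp(2*I*pi/5))*conj(exp(-2*I*pi/5)) + 1*(2*exp(-2*I*pi/5) + 3*exp(-4*I*pi/5) + exp(4*I*pi/5) + exp(2*I*pi/5))*conj(exp(4*I*pi/5))]
      = (1/5)[(7) + (1 + 3*exp(-2*I*pi/5) + 2*exp(-4*I*pi/5) + exp(2*I*pi/5)) + (1 + 3*exp(-4*I*pi/5) + exp(4*I*pi/5) + 2*exp(2*I*pi/5)) + (1 + 2*exp(-2*I*pi/5) + exp(-4*I*pi/5) + 3*exp(4*I*pi/5)) + (1 + exp(-2*I*pi/5) + 2*exp(4*I*pi/5) + 3*exp(2*I*pi/5))] = 5/5 = 1
  <chi_rho, chi_4> = (1/5)[1*(7)*conj(1) + 1*(exp(-2*I*pi/5) + exp(-4*I*pi/5) + 3*exp(4*I*pi/5) + 2*exp(2*I*pi/5))*conj(exp(-2*I*pi/5)) + 1*(3*exp(-2*I*pi/5) + exp(-4*I*pi/5) + exp(2*I*pi/5) + 2*exp(4*I*pi/5))*conj(exp(-4*I*pi/5)) + 1*(2*exp(-4*I*pi/5) + exp(-2*I*pi/5) + exp(4*I*pi/5) + 3*exp(2*I*pi/5))*conj(exp(4*I*pi/5)) + 1*(2*exp(-2*I*pi/5) + 3*exp(-4*I*pi/5) + exp(4*I*pi/5) + exp(2*I*pi/5))*conj(exp(2*I*pi/5))]
      = (1/5)[(7) + (1 + 3*exp(-4*I*pi/5) + exp(-2*I*pi/5) + 2*exp(4*I*pi/5)) + (1 + 2*exp(-2*I*pi/5) + exp(-4*I*pi/5) + 3*exp(2*I*pi/5)) + (1 + 3*exp(-2*I*pi/5) + exp(4*I*pi/5) + 2*exp(2*I*pi/5)) + (1 + 2*exp(-4*I*pi/5) + exp(2*I*pi/5) + 3*exp(4*I*pi/5))] = 5/5 = 1
(Exp terms are combined using exp(i*s)*conj(exp(i*t)) = exp(i*(s-t)), and sums of them are collapsed using the identity that for every m > 1 the m distinct m-th roots of unity sum to 0, e.g. 1 + exp(2*I*pi/3) + exp(-2*I*pi/3) = 0.)
Dimension check: dim(rho) = sum (mult * dim) = 0*1 + 2*1 + 3*1 + 1*1 + 1*1 = 7 = chi_rho(e) = 7.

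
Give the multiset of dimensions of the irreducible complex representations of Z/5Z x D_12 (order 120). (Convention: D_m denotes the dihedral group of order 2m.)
Dimensions: 1, 1, 1, 1, 1, 1, 1, 1, 1, 1, 1, 1, 1, 1, 1, 1, 1, 1, 1, 1, 2, 2, 2, 2, 2, 2, 2, 2, 2, 2, 2, 2, 2, 2, 2, 2, 2, 2, 2, 2, 2, 2, 2, 2, 2

Explanation: There are 45 irreducibles (= number of conjugacy classes). Their dimensions d_i satisfy sum d_i^2 = |G| = 120: 1 + 1 + 1 + 1 + 1 + 1 + 1 + 1 + 1 + 1 + 1 + 1 + 1 + 1 + 1 + 1 + 1 + 1 + 1 + 1 + 4 + 4 + 4 + 4 + 4 + 4 + 4 + 4 + 4 + 4 + 4 + 4 + 4 + 4 + 4 + 4 + 4 + 4 + 4 + 4 + 4 + 4 + 4 + 4 + 4 = 120. (For the product with Z/5Z: each of the 5 1-dim characters of Z/5Z tensors with each irrep of D_12, giving 5 copies of each D_12-dimension.)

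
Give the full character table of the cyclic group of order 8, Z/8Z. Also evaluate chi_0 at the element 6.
Character table of Z/8Z (irreps indexed chi_0,...,chi_7 with chi_k(m) = zeta_8^(k*m), zeta_8 = exp(2*pi*i/8)):
  irrep \ class  {0} (size 1)  {1} (size 1)    {2} (size 1)  {3} (size 1)    {4} (size 1)  {5} (size 1)    {6} (size 1)  {7} (size 1)  
  chi_0          1             1               1             1               1             1               1             1             
  chi_1          1             exp(I*pi/4)     I             exp(3*I*pi/4)   -1            exp(-3*I*pi/4)  -I            exp(-I*pi/4)  
  chi_2          1             I               -1            -I              1             I               -1            -I            
  chi_3          1             exp(3*I*pi/4)   -I            exp(I*pi/4)     -1            exp(-I*pi/4)    I             exp(-3*I*pi/4)
  chi_4          1             -1              1             -1              1             -1              1             -1            
  chi_5          1             exp(-3*I*pi/4)  I             exp(-I*pi/4)    -1            exp(I*pi/4)     -I            exp(3*I*pi/4) 
  chi_6          1             -I              -1            I               1             -I              -1            I             
  chi_7          1             exp(-I*pi/4)    -I            exp(-3*I*pi/4)  -1            exp(3*I*pi/4)   I             exp(I*pi/4)   

Spot check: chi_0(6) = zeta_8^(0*6) = zeta_8^0 = 1.

Working: Z/8Z is abelian, so all 8 irreducible complex representations are 1-dimensional. They are given by chi_k(m) = zeta_8^(k*m) for k = 0,...,7. Row orthogonality: sum_m chi_k(m) conj(chi_l(m)) = 8 * [k = l].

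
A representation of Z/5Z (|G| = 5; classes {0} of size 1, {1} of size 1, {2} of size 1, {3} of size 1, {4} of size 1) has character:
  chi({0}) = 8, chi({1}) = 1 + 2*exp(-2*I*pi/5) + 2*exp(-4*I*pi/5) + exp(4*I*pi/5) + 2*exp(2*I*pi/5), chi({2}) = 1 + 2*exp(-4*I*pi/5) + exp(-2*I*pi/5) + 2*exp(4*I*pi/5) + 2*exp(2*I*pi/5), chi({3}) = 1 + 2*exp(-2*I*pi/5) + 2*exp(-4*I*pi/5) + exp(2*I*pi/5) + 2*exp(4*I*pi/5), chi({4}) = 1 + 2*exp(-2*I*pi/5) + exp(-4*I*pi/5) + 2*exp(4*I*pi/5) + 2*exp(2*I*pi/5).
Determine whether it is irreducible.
Not irreducible (reducible): <chi, chi> = 14 > 1.

Solution. <chi, chi> = (1/|G|) sum_C |C| * |chi(C)|^2 = (1/5)[1*|8|^2 + 1*|1 + 2*exp(-2*I*pi/5) + 2*exp(-4*I*pi/5) + exp(4*I*pi/5) + 2*exp(2*I*pi/5)|^2 + 1*|1 + 2*exp(-4*I*pi/5) + exp(-2*I*pi/5) + 2*exp(4*I*pi/5) + 2*exp(2*I*pi/5)|^2 + 1*|1 + 2*exp(-2*I*pi/5) + 2*exp(-4*I*pi/5) + exp(2*I*pi/5) + 2*exp(4*I*pi/5)|^2 + 1*|1 + 2*exp(-2*I*pi/5) + exp(-4*I*pi/5) + 2*exp(4*I*pi/5) + 2*exp(2*I*pi/5)|^2]
  = (1/5)[(64) + (14 + 12*exp(-2*I*pi/5) + 13*exp(-4*I*pi/5) + 13*exp(4*I*pi/5) + 12*exp(2*I*pi/5)) + (14 + 13*exp(-2*I*pi/5) + 12*exp(-4*I*pi/5) + 12*exp(4*I*pi/5) + 13*exp(2*I*pi/5)) + (14 + 13*exp(-2*I*pi/5) + 12*exp(-4*I*pi/5) + 12*exp(4*I*pi/5) + 13*exp(2*I*pi/5)) + (14 + 12*exp(-2*I*pi/5) + 13*exp(-4*I*pi/5) + 13*exp(4*I*pi/5) + 12*exp(2*I*pi/5))] = 70/5 = 14.
(Exp terms are combined using exp(i*s)*conj(exp(i*t)) = exp(i*(s-t)), and sums of them are collapsed using the identity that for every m > 1 the m distinct m-th roots of unity sum to 0, e.g. 1 + exp(2*I*pi/3) + exp(-2*I*pi/3) = 0.)
A character is irreducible iff <chi, chi> = 1, so this representation is reducible.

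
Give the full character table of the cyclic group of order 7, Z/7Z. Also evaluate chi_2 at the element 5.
Character table of Z/7Z (irreps indexed chi_0,...,chi_6 with chi_k(m) = zeta_7^(k*m), zeta_7 = exp(2*pi*i/7)):
  irrep \ class  {0} (size 1)  {1} (size 1)    {2} (size 1)    {3} (size 1)    {4} (size 1)    {5} (size 1)    {6} (size 1)  
  chi_0          1             1               1               1               1               1               1             
  chi_1          1             exp(2*I*pi/7)   exp(4*I*pi/7)   exp(6*I*pi/7)   exp(-6*I*pi/7)  exp(-4*I*pi/7)  exp(-2*I*pi/7)
  chi_2          1             exp(4*I*pi/7)   exp(-6*I*pi/7)  exp(-2*I*pi/7)  exp(2*I*pi/7)   exp(6*I*pi/7)   exp(-4*I*pi/7)
  chi_3          1             exp(6*I*pi/7)   exp(-2*I*pi/7)  exp(4*I*pi/7)   exp(-4*I*pi/7)  exp(2*I*pi/7)   exp(-6*I*pi/7)
  chi_4          1             exp(-6*I*pi/7)  exp(2*I*pi/7)   exp(-4*I*pi/7)  exp(4*I*pi/7)   exp(-2*I*pi/7)  exp(6*I*pi/7) 
  chi_5          1             exp(-4*I*pi/7)  exp(6*I*pi/7)   exp(2*I*pi/7)   exp(-2*I*pi/7)  exp(-6*I*pi/7)  exp(4*I*pi/7) 
  chi_6          1             exp(-2*I*pi/7)  exp(-4*I*pi/7)  exp(-6*I*pi/7)  exp(6*I*pi/7)   exp(4*I*pi/7)   exp(2*I*pi/7) 

Spot check: chi_2(5) = zeta_7^(2*5) = zeta_7^10 = exp(6*I*pi/7).

Justification: Z/7Z is abelian, so all 7 irreducible complex representations are 1-dimensional. They are given by chi_k(m) = zeta_7^(k*m) for k = 0,...,6. Row orthogonality: sum_m chi_k(m) conj(chi_l(m)) = 7 * [k = l].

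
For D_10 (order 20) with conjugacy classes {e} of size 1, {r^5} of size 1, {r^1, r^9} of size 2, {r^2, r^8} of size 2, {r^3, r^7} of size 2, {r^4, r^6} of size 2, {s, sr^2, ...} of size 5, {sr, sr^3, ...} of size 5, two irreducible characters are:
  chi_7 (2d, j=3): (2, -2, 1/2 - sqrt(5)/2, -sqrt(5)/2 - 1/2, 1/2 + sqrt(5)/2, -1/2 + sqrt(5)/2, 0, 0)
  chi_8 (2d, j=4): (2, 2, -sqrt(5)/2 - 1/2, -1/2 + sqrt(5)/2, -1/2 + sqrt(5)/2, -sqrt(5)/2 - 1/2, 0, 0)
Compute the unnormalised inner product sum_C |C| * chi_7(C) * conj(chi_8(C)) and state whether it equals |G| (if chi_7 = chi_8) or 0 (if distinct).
Sum = 0; so <chi_7, chi_8> = 0 (distinct irreducibles are orthogonal).

Working: Compute term by term over conjugacy classes (|C| * chi_7(C) * conj(chi_8(C))):
  1*(2)*conj(2) + 1*(-2)*conj(2) + 2*(1/2 - sqrt(5)/2)*conj(-sqrt(5)/2 - 1/2) + 2*(-sqrt(5)/2 - 1/2)*conj(-1/2 + sqrt(5)/2) + 2*(1/2 + sqrt(5)/2)*conj(-1/2 + sqrt(5)/2) + 2*(-1/2 + sqrt(5)/2)*conj(-sqrt(5)/2 - 1/2) + 5*(0)*conj(0) + 5*(0)*conj(0)
  = (4) + (-4) + (2) + (-2) + (2) + (-2) + (0) + (0)
  = 0.
Dividing by |G| = 20 gives 0/20 = 0, matching the row-orthogonality relation <chi_7, chi_8> = [chi_7 = chi_8].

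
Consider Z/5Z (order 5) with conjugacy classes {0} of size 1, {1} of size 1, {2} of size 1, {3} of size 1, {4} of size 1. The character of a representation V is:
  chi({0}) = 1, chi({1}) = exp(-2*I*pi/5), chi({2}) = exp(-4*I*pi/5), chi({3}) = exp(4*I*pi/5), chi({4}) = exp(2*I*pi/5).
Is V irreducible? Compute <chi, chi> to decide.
Irreducible: <chi, chi> = 1.

Justification: <chi, chi> = (1/|G|) sum_C |C| * |chi(C)|^2 = (1/5)[1*|1|^2 + 1*|exp(-2*I*pi/5)|^2 + 1*|exp(-4*I*pi/5)|^2 + 1*|exp(4*I*pi/5)|^2 + 1*|exp(2*I*pi/5)|^2]
  = (1/5)[(1) + (1) + (1) + (1) + (1)] = 5/5 = 1.
(Exp terms are combined using exp(i*s)*conj(exp(i*t)) = exp(i*(s-t)), and sums of them are collapsed using the identity that for every m > 1 the m distinct m-th roots of unity sum to 0, e.g. 1 + exp(2*I*pi/3) + exp(-2*I*pi/3) = 0.)
A character is irreducible iff <chi, chi> = 1, so this representation is irreducible.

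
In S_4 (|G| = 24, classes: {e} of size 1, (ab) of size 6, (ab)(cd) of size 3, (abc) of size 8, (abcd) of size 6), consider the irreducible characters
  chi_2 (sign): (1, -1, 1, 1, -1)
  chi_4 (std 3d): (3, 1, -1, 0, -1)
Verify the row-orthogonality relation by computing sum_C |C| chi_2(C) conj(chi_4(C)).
Sum = 0; so <chi_2, chi_4> = 0 (distinct irreducibles are orthogonal).

Explanation: Compute term by term over conjugacy classes (|C| * chi_2(C) * conj(chi_4(C))):
  1*(1)*conj(3) + 6*(-1)*conj(1) + 3*(1)*conj(-1) + 8*(1)*conj(0) + 6*(-1)*conj(-1)
  = (3) + (-6) + (-3) + (0) + (6)
  = 0.
Dividing by |G| = 24 gives 0/24 = 0, matching the row-orthogonality relation <chi_2, chi_4> = [chi_2 = chi_4].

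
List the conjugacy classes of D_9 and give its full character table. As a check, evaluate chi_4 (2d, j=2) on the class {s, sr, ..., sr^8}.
Conjugacy classes: {e} of size 1, {r^1, r^8} of size 2, {r^2, r^7} of size 2, {r^3, r^6} of size 2, {r^4, r^5} of size 2, {s, sr, ..., sr^8} of size 9.
Character table:
  irrep \ class              {e} (size 1)  {r^1, r^8} (size 2)  {r^2, r^7} (size 2)  {r^3, r^6} (size 2)  {r^4, r^5} (size 2)  {s, sr, ..., sr^8} (size 9)
  chi_1 (triv)               1             1                    1                    1                    1                    1                          
  chi_2 (sign: r->1, s->-1)  1             1                    1                    1                    1                    -1                         
  chi_3 (2d, j=1)            2             2*cos(2*pi/9)        2*cos(4*pi/9)        -1                   -2*cos(pi/9)         0                          
  chi_4 (2d, j=2)            2             2*cos(4*pi/9)        -2*cos(pi/9)         -1                   2*cos(2*pi/9)        0                          
  chi_5 (2d, j=3)            2             -1                   -1                   2                    -1                   0                          
  chi_6 (2d, j=4)            2             -2*cos(pi/9)         2*cos(2*pi/9)        -1                   2*cos(4*pi/9)        0                          

Spot check: chi_4 (2d, j=2) on {s, sr, ..., sr^8} = 0.

D_9 has order 2*9 = 18 with 6 conjugacy classes, hence 6 irreducibles. Sum of squared dims 1 + 1 + 4 + 4 + 4 + 4 = 18 = |G|. Linear characters come from the abelianisation; the 2-dimensional irreps have character r^k -> 2*cos(2*pi*j*k/9), reflections -> 0.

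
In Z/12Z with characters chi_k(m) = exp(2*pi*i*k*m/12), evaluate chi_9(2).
chi_9(2) = zeta_12^18 = -1

Derivation: chi_9(2) = zeta_12^(9*2) = zeta_12^18. Since zeta_12^12 = 1, this equals zeta_12^6 = exp(2*pi*i*6/12) = -1.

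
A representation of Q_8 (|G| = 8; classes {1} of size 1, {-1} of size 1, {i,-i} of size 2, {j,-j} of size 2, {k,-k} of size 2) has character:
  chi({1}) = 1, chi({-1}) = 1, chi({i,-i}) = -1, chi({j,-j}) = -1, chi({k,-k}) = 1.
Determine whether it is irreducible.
Irreducible: <chi, chi> = 1.

Details: <chi, chi> = (1/|G|) sum_C |C| * |chi(C)|^2 = (1/8)[1*|1|^2 + 1*|1|^2 + 2*|-1|^2 + 2*|-1|^2 + 2*|1|^2]
  = (1/8)[(1) + (1) + (2) + (2) + (2)] = 8/8 = 1.
A character is irreducible iff <chi, chi> = 1, so this representation is irreducible.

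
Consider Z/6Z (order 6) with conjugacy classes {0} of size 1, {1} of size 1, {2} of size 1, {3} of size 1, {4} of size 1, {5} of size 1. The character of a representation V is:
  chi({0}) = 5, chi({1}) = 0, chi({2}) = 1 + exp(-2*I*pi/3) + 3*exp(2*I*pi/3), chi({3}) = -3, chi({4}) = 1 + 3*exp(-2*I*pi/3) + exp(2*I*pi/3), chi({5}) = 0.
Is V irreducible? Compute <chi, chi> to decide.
Not irreducible (reducible): <chi, chi> = 7 > 1.

<chi, chi> = (1/|G|) sum_C |C| * |chi(C)|^2 = (1/6)[1*|5|^2 + 1*|0|^2 + 1*|1 + exp(-2*I*pi/3) + 3*exp(2*I*pi/3)|^2 + 1*|-3|^2 + 1*|1 + 3*exp(-2*I*pi/3) + exp(2*I*pi/3)|^2 + 1*|0|^2]
  = (1/6)[(25) + (0) + (4) + (9) + (4) + (0)] = 42/6 = 7.
(Exp terms are combined using exp(i*s)*conj(exp(i*t)) = exp(i*(s-t)), and sums of them are collapsed using the identity that for every m > 1 the m distinct m-th roots of unity sum to 0, e.g. 1 + exp(2*I*pi/3) + exp(-2*I*pi/3) = 0.)
A character is irreducible iff <chi, chi> = 1, so this representation is reducible.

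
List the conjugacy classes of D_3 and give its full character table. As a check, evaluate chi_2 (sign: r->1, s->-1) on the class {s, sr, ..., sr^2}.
Conjugacy classes: {e} of size 1, {r^1, r^2} of size 2, {s, sr, ..., sr^2} of size 3.
Character table:
  irrep \ class              {e} (size 1)  {r^1, r^2} (size 2)  {s, sr, ..., sr^2} (size 3)
  chi_1 (triv)               1             1                    1                          
  chi_2 (sign: r->1, s->-1)  1             1                    -1                         
  chi_3 (2d, j=1)            2             -1                   0                          

Spot check: chi_2 (sign: r->1, s->-1) on {s, sr, ..., sr^2} = -1.

Justification: D_3 has order 2*3 = 6 with 3 conjugacy classes, hence 3 irreducibles. Sum of squared dims 1 + 1 + 4 = 6 = |G|. Linear characters come from the abelianisation; the 2-dimensional irreps have character r^k -> 2*cos(2*pi*j*k/3), reflections -> 0.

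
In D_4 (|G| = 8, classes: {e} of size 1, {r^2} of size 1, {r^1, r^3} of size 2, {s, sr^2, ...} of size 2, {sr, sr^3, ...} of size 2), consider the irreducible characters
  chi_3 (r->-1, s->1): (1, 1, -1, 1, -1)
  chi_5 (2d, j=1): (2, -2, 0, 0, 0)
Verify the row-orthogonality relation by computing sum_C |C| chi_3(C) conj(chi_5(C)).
Sum = 0; so <chi_3, chi_5> = 0 (distinct irreducibles are orthogonal).

Argument: Compute term by term over conjugacy classes (|C| * chi_3(C) * conj(chi_5(C))):
  1*(1)*conj(2) + 1*(1)*conj(-2) + 2*(-1)*conj(0) + 2*(1)*conj(0) + 2*(-1)*conj(0)
  = (2) + (-2) + (0) + (0) + (0)
  = 0.
Dividing by |G| = 8 gives 0/8 = 0, matching the row-orthogonality relation <chi_3, chi_5> = [chi_3 = chi_5].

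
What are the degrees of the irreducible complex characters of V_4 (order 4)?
Dimensions: 1, 1, 1, 1

Reasoning: There are 4 irreducibles (= number of conjugacy classes). Their dimensions d_i satisfy sum d_i^2 = |G| = 4: 1 + 1 + 1 + 1 = 4.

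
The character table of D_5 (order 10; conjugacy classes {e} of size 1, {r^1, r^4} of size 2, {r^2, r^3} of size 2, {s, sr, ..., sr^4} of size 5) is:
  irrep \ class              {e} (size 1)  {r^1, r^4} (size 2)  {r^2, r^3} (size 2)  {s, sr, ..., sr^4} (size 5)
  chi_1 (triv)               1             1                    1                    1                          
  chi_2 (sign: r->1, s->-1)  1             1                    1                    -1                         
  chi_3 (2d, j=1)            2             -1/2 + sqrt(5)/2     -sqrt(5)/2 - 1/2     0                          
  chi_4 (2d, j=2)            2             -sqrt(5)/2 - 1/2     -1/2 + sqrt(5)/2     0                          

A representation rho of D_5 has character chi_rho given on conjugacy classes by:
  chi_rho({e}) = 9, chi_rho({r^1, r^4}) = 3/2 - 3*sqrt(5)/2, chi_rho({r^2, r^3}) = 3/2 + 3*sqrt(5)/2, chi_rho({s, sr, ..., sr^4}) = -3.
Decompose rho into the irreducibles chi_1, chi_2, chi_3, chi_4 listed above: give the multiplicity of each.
Multiplicities: chi_1: 0, chi_2: 3, chi_3: 0, chi_4: 3.

Working: Use <chi_rho, chi> = (1/|G|) sum_C |C| * chi_rho(C) * conj(chi(C)) with |G| = 10 for each irreducible chi in the table:
  <chi_rho, chi_1> = (1/10)[1*(9)*conj(1) + 2*(3/2 - 3*sqrt(5)/2)*conj(1) + 2*(3/2 + 3*sqrt(5)/2)*conj(1) + 5*(-3)*conj(1)]
      = (1/10)[(9) + (3 - 3*sqrt(5)) + (3 + 3*sqrt(5)) + (-15)] = 0/10 = 0
  <chi_rho, chi_2> = (1/10)[1*(9)*conj(1) + 2*(3/2 - 3*sqrt(5)/2)*conj(1) + 2*(3/2 + 3*sqrt(5)/2)*conj(1) + 5*(-3)*conj(-1)]
      = (1/10)[(9) + (3 - 3*sqrt(5)) + (3 + 3*sqrt(5)) + (15)] = 30/10 = 3
  <chi_rho, chi_3> = (1/10)[1*(9)*conj(2) + 2*(3/2 - 3*sqrt(5)/2)*conj(-1/2 + sqrt(5)/2) + 2*(3/2 + 3*sqrt(5)/2)*conj(-sqrt(5)/2 - 1/2) + 5*(-3)*conj(0)]
      = (1/10)[(18) + (-9 + 3*sqrt(5)) + (-9 - 3*sqrt(5)) + (0)] = 0/10 = 0
  <chi_rho, chi_4> = (1/10)[1*(9)*conj(2) + 2*(3/2 - 3*sqrt(5)/2)*conj(-sqrt(5)/2 - 1/2) + 2*(3/2 + 3*sqrt(5)/2)*conj(-1/2 + sqrt(5)/2) + 5*(-3)*conj(0)]
      = (1/10)[(18) + (6) + (6) + (0)] = 30/10 = 3
Dimension check: dim(rho) = sum (mult * dim) = 0*1 + 3*1 + 0*2 + 3*2 = 9 = chi_rho(e) = 9.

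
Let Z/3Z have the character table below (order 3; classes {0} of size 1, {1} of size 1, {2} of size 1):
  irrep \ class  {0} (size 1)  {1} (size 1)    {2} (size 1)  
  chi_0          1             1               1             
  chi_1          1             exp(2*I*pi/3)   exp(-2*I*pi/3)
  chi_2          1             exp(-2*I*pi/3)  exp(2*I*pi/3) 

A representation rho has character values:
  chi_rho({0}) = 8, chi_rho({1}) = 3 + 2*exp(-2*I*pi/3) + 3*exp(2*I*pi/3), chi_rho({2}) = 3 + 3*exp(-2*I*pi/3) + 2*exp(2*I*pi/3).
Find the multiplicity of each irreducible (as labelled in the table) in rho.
Multiplicities: chi_0: 3, chi_1: 3, chi_2: 2.

Proof sketch: Use <chi_rho, chi> = (1/|G|) sum_C |C| * chi_rho(C) * conj(chi(C)) with |G| = 3 for each irreducible chi in the table:
  <chi_rho, chi_0> = (1/3)[1*(8)*conj(1) + 1*(3 + 2*exp(-2*I*pi/3) + 3*exp(2*I*pi/3))*conj(1) + 1*(3 + 3*exp(-2*I*pi/3) + 2*exp(2*I*pi/3))*conj(1)]
      = (1/3)[(8) + (3 + 2*exp(-2*I*pi/3) + 3*exp(2*I*pi/3)) + (3 + 3*exp(-2*I*pi/3) + 2*exp(2*I*pi/3))] = 9/3 = 3
  <chi_rho, chi_1> = (1/3)[1*(8)*conj(1) + 1*(3 + 2*exp(-2*I*pi/3) + 3*exp(2*I*pi/3))*conj(exp(2*I*pi/3)) + 1*(3 + 3*exp(-2*I*pi/3) + 2*exp(2*I*pi/3))*conj(exp(-2*I*pi/3))]
      = (1/3)[(8) + (3 + 3*exp(-2*I*pi/3) + 2*exp(2*I*pi/3)) + (3 + 2*exp(-2*I*pi/3) + 3*exp(2*I*pi/3))] = 9/3 = 3
  <chi_rho, chi_2> = (1/3)[1*(8)*conj(1) + 1*(3 + 2*exp(-2*I*pi/3) + 3*exp(2*I*pi/3))*conj(exp(-2*I*pi/3)) + 1*(3 + 3*exp(-2*I*pi/3) + 2*exp(2*I*pi/3))*conj(exp(2*I*pi/3))]
      = (1/3)[(8) + (-1) + (-1)] = 6/3 = 2
(Exp terms are combined using exp(i*s)*conj(exp(i*t)) = exp(i*(s-t)), and sums of them are collapsed using the identity that for every m > 1 the m distinct m-th roots of unity sum to 0, e.g. 1 + exp(2*I*pi/3) + exp(-2*I*pi/3) = 0.)
Dimension check: dim(rho) = sum (mult * dim) = 3*1 + 3*1 + 2*1 = 8 = chi_rho(e) = 8.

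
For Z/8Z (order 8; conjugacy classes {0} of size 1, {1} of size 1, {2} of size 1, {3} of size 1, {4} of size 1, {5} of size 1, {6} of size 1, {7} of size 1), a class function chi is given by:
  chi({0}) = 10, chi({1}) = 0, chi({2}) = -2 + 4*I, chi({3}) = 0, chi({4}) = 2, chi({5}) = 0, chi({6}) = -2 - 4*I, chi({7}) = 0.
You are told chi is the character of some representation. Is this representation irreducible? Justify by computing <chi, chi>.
Not irreducible (reducible): <chi, chi> = 18 > 1.

Explanation: <chi, chi> = (1/|G|) sum_C |C| * |chi(C)|^2 = (1/8)[1*|10|^2 + 1*|0|^2 + 1*|-2 + 4*I|^2 + 1*|0|^2 + 1*|2|^2 + 1*|0|^2 + 1*|-2 - 4*I|^2 + 1*|0|^2]
  = (1/8)[(100) + (0) + (20) + (0) + (4) + (0) + (20) + (0)] = 144/8 = 18.
(Exp terms are combined using exp(i*s)*conj(exp(i*t)) = exp(i*(s-t)), and sums of them are collapsed using the identity that for every m > 1 the m distinct m-th roots of unity sum to 0, e.g. 1 + exp(2*I*pi/3) + exp(-2*I*pi/3) = 0.)
A character is irreducible iff <chi, chi> = 1, so this representation is reducible.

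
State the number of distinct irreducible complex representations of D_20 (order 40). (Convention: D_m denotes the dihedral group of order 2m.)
13

Details: The number of irreducible complex representations of a finite group equals its number of conjugacy classes. D_20 has 13 conjugacy classes (n/2 + 3 for n even), so D_20 (order 40) has exactly 13 irreducible complex representations.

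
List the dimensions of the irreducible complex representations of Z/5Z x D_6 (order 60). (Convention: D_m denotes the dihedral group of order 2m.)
Dimensions: 1, 1, 1, 1, 1, 1, 1, 1, 1, 1, 1, 1, 1, 1, 1, 1, 1, 1, 1, 1, 2, 2, 2, 2, 2, 2, 2, 2, 2, 2

Working: There are 30 irreducibles (= number of conjugacy classes). Their dimensions d_i satisfy sum d_i^2 = |G| = 60: 1 + 1 + 1 + 1 + 1 + 1 + 1 + 1 + 1 + 1 + 1 + 1 + 1 + 1 + 1 + 1 + 1 + 1 + 1 + 1 + 4 + 4 + 4 + 4 + 4 + 4 + 4 + 4 + 4 + 4 = 60. (For the product with Z/5Z: each of the 5 1-dim characters of Z/5Z tensors with each irrep of D_6, giving 5 copies of each D_6-dimension.)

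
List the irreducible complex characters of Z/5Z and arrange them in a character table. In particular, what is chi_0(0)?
Character table of Z/5Z (irreps indexed chi_0,...,chi_4 with chi_k(m) = zeta_5^(k*m), zeta_5 = exp(2*pi*i/5)):
  irrep \ class  {0} (size 1)  {1} (size 1)    {2} (size 1)    {3} (size 1)    {4} (size 1)  
  chi_0          1             1               1               1               1             
  chi_1          1             exp(2*I*pi/5)   exp(4*I*pi/5)   exp(-4*I*pi/5)  exp(-2*I*pi/5)
  chi_2          1             exp(4*I*pi/5)   exp(-2*I*pi/5)  exp(2*I*pi/5)   exp(-4*I*pi/5)
  chi_3          1             exp(-4*I*pi/5)  exp(2*I*pi/5)   exp(-2*I*pi/5)  exp(4*I*pi/5) 
  chi_4          1             exp(-2*I*pi/5)  exp(-4*I*pi/5)  exp(4*I*pi/5)   exp(2*I*pi/5) 

Spot check: chi_0(0) = zeta_5^(0*0) = zeta_5^0 = 1.

Proof sketch: Z/5Z is abelian, so all 5 irreducible complex representations are 1-dimensional. They are given by chi_k(m) = zeta_5^(k*m) for k = 0,...,4. Row orthogonality: sum_m chi_k(m) conj(chi_l(m)) = 5 * [k = l].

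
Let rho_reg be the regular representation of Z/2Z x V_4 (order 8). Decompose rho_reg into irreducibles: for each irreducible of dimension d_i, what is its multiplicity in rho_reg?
Each irreducible V_i of dimension d_i appears with multiplicity d_i, i.e. rho_reg = (direct sum over all irreducibles V_i) d_i V_i. The irreducible dimensions for Z/2Z x V_4 are 1, 1, 1, 1, 1, 1, 1, 1: 8 irreducibles of dimension 1, each with multiplicity 1. Total dimension 8*1*1 = 8 = |G|.

Proof sketch: General theorem: in the regular representation of a finite group G, each irreducible appears with multiplicity equal to its dimension. Check: dim(rho_reg) = sum d_i^2 = 1 + 1 + 1 + 1 + 1 + 1 + 1 + 1 = 8 = |G|.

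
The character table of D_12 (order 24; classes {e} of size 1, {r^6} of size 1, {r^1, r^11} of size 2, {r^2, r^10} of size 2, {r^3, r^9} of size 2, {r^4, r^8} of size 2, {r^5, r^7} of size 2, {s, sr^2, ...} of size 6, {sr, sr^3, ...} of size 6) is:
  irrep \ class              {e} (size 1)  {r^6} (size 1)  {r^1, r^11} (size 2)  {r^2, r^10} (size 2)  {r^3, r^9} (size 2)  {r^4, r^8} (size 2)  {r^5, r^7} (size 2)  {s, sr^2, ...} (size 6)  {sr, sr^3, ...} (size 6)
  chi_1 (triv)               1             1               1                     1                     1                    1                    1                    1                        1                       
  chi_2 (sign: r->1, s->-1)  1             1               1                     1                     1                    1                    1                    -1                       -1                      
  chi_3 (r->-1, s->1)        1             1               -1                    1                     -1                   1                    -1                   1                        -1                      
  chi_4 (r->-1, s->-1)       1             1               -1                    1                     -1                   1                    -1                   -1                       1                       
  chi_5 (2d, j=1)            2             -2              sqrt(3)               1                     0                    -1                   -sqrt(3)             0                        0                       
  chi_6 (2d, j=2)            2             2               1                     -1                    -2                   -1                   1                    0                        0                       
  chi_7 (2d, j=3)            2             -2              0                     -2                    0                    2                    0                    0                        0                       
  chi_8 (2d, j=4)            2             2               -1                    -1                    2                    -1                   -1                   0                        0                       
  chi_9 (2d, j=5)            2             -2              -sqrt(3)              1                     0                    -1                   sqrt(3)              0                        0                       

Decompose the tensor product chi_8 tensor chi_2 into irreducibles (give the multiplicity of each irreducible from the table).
chi_8 tensor chi_2 = chi_8 (all other irreducibles have multiplicity 0).

Solution. The character of a tensor product is the pointwise product (chi_8 * chi_2)(C) = chi_8(C) * chi_2(C):
  {e}: (2)*(1), {r^6}: (2)*(1), {r^1, r^11}: (-1)*(1), {r^2, r^10}: (-1)*(1), {r^3, r^9}: (2)*(1), {r^4, r^8}: (-1)*(1), {r^5, r^7}: (-1)*(1), {s, sr^2, ...}: (0)*(-1), {sr, sr^3, ...}: (0)*(-1)
so (chi_8 * chi_2) takes values
  {e} -> 2, {r^6} -> 2, {r^1, r^11} -> -1, {r^2, r^10} -> -1, {r^3, r^9} -> 2, {r^4, r^8} -> -1, {r^5, r^7} -> -1, {s, sr^2, ...} -> 0, {sr, sr^3, ...} -> 0.
Now take the inner product of this character with each irreducible chi from the table, <chi_8*chi_2, chi> = (1/24) sum_C |C| (chi_8*chi_2)(C) conj(chi(C)):
  <chi_8*chi_2, chi_1> = (1/24)[1*(2)*conj(1) + 1*(2)*conj(1) + 2*(-1)*conj(1) + 2*(-1)*conj(1) + 2*(2)*conj(1) + 2*(-1)*conj(1) + 2*(-1)*conj(1) + 6*(0)*conj(1) + 6*(0)*conj(1)]
      = (1/24)[(2) + (2) + (-2) + (-2) + (4) + (-2) + (-2) + (0) + (0)] = 0/24 = 0
  <chi_8*chi_2, chi_2> = (1/24)[1*(2)*conj(1) + 1*(2)*conj(1) + 2*(-1)*conj(1) + 2*(-1)*conj(1) + 2*(2)*conj(1) + 2*(-1)*conj(1) + 2*(-1)*conj(1) + 6*(0)*conj(-1) + 6*(0)*conj(-1)]
      = (1/24)[(2) + (2) + (-2) + (-2) + (4) + (-2) + (-2) + (0) + (0)] = 0/24 = 0
  <chi_8*chi_2, chi_3> = (1/24)[1*(2)*conj(1) + 1*(2)*conj(1) + 2*(-1)*conj(-1) + 2*(-1)*conj(1) + 2*(2)*conj(-1) + 2*(-1)*conj(1) + 2*(-1)*conj(-1) + 6*(0)*conj(1) + 6*(0)*conj(-1)]
      = (1/24)[(2) + (2) + (2) + (-2) + (-4) + (-2) + (2) + (0) + (0)] = 0/24 = 0
  <chi_8*chi_2, chi_4> = (1/24)[1*(2)*conj(1) + 1*(2)*conj(1) + 2*(-1)*conj(-1) + 2*(-1)*conj(1) + 2*(2)*conj(-1) + 2*(-1)*conj(1) + 2*(-1)*conj(-1) + 6*(0)*conj(-1) + 6*(0)*conj(1)]
      = (1/24)[(2) + (2) + (2) + (-2) + (-4) + (-2) + (2) + (0) + (0)] = 0/24 = 0
  <chi_8*chi_2, chi_5> = (1/24)[1*(2)*conj(2) + 1*(2)*conj(-2) + 2*(-1)*conj(sqrt(3)) + 2*(-1)*conj(1) + 2*(2)*conj(0) + 2*(-1)*conj(-1) + 2*(-1)*conj(-sqrt(3)) + 6*(0)*conj(0) + 6*(0)*conj(0)]
      = (1/24)[(4) + (-4) + (-2*sqrt(3)) + (-2) + (0) + (2) + (2*sqrt(3)) + (0) + (0)] = 0/24 = 0
  <chi_8*chi_2, chi_6> = (1/24)[1*(2)*conj(2) + 1*(2)*conj(2) + 2*(-1)*conj(1) + 2*(-1)*conj(-1) + 2*(2)*conj(-2) + 2*(-1)*conj(-1) + 2*(-1)*conj(1) + 6*(0)*conj(0) + 6*(0)*conj(0)]
      = (1/24)[(4) + (4) + (-2) + (2) + (-8) + (2) + (-2) + (0) + (0)] = 0/24 = 0
  <chi_8*chi_2, chi_7> = (1/24)[1*(2)*conj(2) + 1*(2)*conj(-2) + 2*(-1)*conj(0) + 2*(-1)*conj(-2) + 2*(2)*conj(0) + 2*(-1)*conj(2) + 2*(-1)*conj(0) + 6*(0)*conj(0) + 6*(0)*conj(0)]
      = (1/24)[(4) + (-4) + (0) + (4) + (0) + (-4) + (0) + (0) + (0)] = 0/24 = 0
  <chi_8*chi_2, chi_8> = (1/24)[1*(2)*conj(2) + 1*(2)*conj(2) + 2*(-1)*conj(-1) + 2*(-1)*conj(-1) + 2*(2)*conj(2) + 2*(-1)*conj(-1) + 2*(-1)*conj(-1) + 6*(0)*conj(0) + 6*(0)*conj(0)]
      = (1/24)[(4) + (4) + (2) + (2) + (8) + (2) + (2) + (0) + (0)] = 24/24 = 1
  <chi_8*chi_2, chi_9> = (1/24)[1*(2)*conj(2) + 1*(2)*conj(-2) + 2*(-1)*conj(-sqrt(3)) + 2*(-1)*conj(1) + 2*(2)*conj(0) + 2*(-1)*conj(-1) + 2*(-1)*conj(sqrt(3)) + 6*(0)*conj(0) + 6*(0)*conj(0)]
      = (1/24)[(4) + (-4) + (2*sqrt(3)) + (-2) + (0) + (2) + (-2*sqrt(3)) + (0) + (0)] = 0/24 = 0
Hence the multiplicities are chi_8: 1. Dimension check: dim(chi_8)*dim(chi_2) = 2*1 = 2 and sum (mult * dim) = 1*2 = 2.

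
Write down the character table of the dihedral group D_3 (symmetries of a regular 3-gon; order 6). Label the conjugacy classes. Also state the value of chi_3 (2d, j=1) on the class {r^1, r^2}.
Conjugacy classes: {e} of size 1, {r^1, r^2} of size 2, {s, sr, ..., sr^2} of size 3.
Character table:
  irrep \ class              {e} (size 1)  {r^1, r^2} (size 2)  {s, sr, ..., sr^2} (size 3)
  chi_1 (triv)               1             1                    1                          
  chi_2 (sign: r->1, s->-1)  1             1                    -1                         
  chi_3 (2d, j=1)            2             -1                   0                          

Spot check: chi_3 (2d, j=1) on {r^1, r^2} = -1.

Justification: D_3 has order 2*3 = 6 with 3 conjugacy classes, hence 3 irreducibles. Sum of squared dims 1 + 1 + 4 = 6 = |G|. Linear characters come from the abelianisation; the 2-dimensional irreps have character r^k -> 2*cos(2*pi*j*k/3), reflections -> 0.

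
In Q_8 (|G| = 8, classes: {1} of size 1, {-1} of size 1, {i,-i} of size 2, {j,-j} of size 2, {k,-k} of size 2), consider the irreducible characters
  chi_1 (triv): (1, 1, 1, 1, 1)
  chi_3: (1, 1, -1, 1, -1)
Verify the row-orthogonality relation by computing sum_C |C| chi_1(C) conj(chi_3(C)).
Sum = 0; so <chi_1, chi_3> = 0 (distinct irreducibles are orthogonal).

Justification: Compute term by term over conjugacy classes (|C| * chi_1(C) * conj(chi_3(C))):
  1*(1)*conj(1) + 1*(1)*conj(1) + 2*(1)*conj(-1) + 2*(1)*conj(1) + 2*(1)*conj(-1)
  = (1) + (1) + (-2) + (2) + (-2)
  = 0.
Dividing by |G| = 8 gives 0/8 = 0, matching the row-orthogonality relation <chi_1, chi_3> = [chi_1 = chi_3].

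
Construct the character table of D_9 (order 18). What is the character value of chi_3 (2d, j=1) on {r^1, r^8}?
Conjugacy classes: {e} of size 1, {r^1, r^8} of size 2, {r^2, r^7} of size 2, {r^3, r^6} of size 2, {r^4, r^5} of size 2, {s, sr, ..., sr^8} of size 9.
Character table:
  irrep \ class              {e} (size 1)  {r^1, r^8} (size 2)  {r^2, r^7} (size 2)  {r^3, r^6} (size 2)  {r^4, r^5} (size 2)  {s, sr, ..., sr^8} (size 9)
  chi_1 (triv)               1             1                    1                    1                    1                    1                          
  chi_2 (sign: r->1, s->-1)  1             1                    1                    1                    1                    -1                         
  chi_3 (2d, j=1)            2             2*cos(2*pi/9)        2*cos(4*pi/9)        -1                   -2*cos(pi/9)         0                          
  chi_4 (2d, j=2)            2             2*cos(4*pi/9)        -2*cos(pi/9)         -1                   2*cos(2*pi/9)        0                          
  chi_5 (2d, j=3)            2             -1                   -1                   2                    -1                   0                          
  chi_6 (2d, j=4)            2             -2*cos(pi/9)         2*cos(2*pi/9)        -1                   2*cos(4*pi/9)        0                          

Spot check: chi_3 (2d, j=1) on {r^1, r^8} = 2*cos(2*pi/9).

Solution. D_9 has order 2*9 = 18 with 6 conjugacy classes, hence 6 irreducibles. Sum of squared dims 1 + 1 + 4 + 4 + 4 + 4 = 18 = |G|. Linear characters come from the abelianisation; the 2-dimensional irreps have character r^k -> 2*cos(2*pi*j*k/9), reflections -> 0.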